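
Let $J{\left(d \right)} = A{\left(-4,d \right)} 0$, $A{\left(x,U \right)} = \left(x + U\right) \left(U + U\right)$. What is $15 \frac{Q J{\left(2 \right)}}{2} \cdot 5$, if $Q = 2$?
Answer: $0$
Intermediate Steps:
$A{\left(x,U \right)} = 2 U \left(U + x\right)$ ($A{\left(x,U \right)} = \left(U + x\right) 2 U = 2 U \left(U + x\right)$)
$J{\left(d \right)} = 0$ ($J{\left(d \right)} = 2 d \left(d - 4\right) 0 = 2 d \left(-4 + d\right) 0 = 0$)
$15 \frac{Q J{\left(2 \right)}}{2} \cdot 5 = 15 \frac{2 \cdot 0}{2} \cdot 5 = 15 \cdot 0 \cdot \frac{1}{2} \cdot 5 = 15 \cdot 0 \cdot 5 = 0 \cdot 5 = 0$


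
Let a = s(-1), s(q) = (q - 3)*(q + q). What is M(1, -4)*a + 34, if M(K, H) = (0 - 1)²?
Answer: 42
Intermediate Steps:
s(q) = 2*q*(-3 + q) (s(q) = (-3 + q)*(2*q) = 2*q*(-3 + q))
M(K, H) = 1 (M(K, H) = (-1)² = 1)
a = 8 (a = 2*(-1)*(-3 - 1) = 2*(-1)*(-4) = 8)
M(1, -4)*a + 34 = 1*8 + 34 = 8 + 34 = 42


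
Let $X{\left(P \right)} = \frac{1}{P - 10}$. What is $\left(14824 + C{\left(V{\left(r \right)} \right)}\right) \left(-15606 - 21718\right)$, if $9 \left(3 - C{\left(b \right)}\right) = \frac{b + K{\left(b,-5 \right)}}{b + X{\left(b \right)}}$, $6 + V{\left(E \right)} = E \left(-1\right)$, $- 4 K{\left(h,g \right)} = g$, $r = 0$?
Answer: $- \frac{483117936980}{873} \approx -5.534 \cdot 10^{8}$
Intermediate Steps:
$K{\left(h,g \right)} = - \frac{g}{4}$
$X{\left(P \right)} = \frac{1}{-10 + P}$
$V{\left(E \right)} = -6 - E$ ($V{\left(E \right)} = -6 + E \left(-1\right) = -6 - E$)
$C{\left(b \right)} = 3 - \frac{\frac{5}{4} + b}{9 \left(b + \frac{1}{-10 + b}\right)}$ ($C{\left(b \right)} = 3 - \frac{\left(b - - \frac{5}{4}\right) \frac{1}{b + \frac{1}{-10 + b}}}{9} = 3 - \frac{\left(b + \frac{5}{4}\right) \frac{1}{b + \frac{1}{-10 + b}}}{9} = 3 - \frac{\left(\frac{5}{4} + b\right) \frac{1}{b + \frac{1}{-10 + b}}}{9} = 3 - \frac{\frac{1}{b + \frac{1}{-10 + b}} \left(\frac{5}{4} + b\right)}{9} = 3 - \frac{\frac{5}{4} + b}{9 \left(b + \frac{1}{-10 + b}\right)}$)
$\left(14824 + C{\left(V{\left(r \right)} \right)}\right) \left(-15606 - 21718\right) = \left(14824 + \frac{108 + \left(-10 - 6\right) \left(-5 + 104 \left(-6 - 0\right)\right)}{36 \left(1 + \left(-6 - 0\right) \left(-10 - 6\right)\right)}\right) \left(-15606 - 21718\right) = \left(14824 + \frac{108 + \left(-10 + \left(-6 + 0\right)\right) \left(-5 + 104 \left(-6 + 0\right)\right)}{36 \left(1 + \left(-6 + 0\right) \left(-10 + \left(-6 + 0\right)\right)\right)}\right) \left(-37324\right) = \left(14824 + \frac{108 + \left(-10 - 6\right) \left(-5 + 104 \left(-6\right)\right)}{36 \left(1 - 6 \left(-10 - 6\right)\right)}\right) \left(-37324\right) = \left(14824 + \frac{108 - 16 \left(-5 - 624\right)}{36 \left(1 - -96\right)}\right) \left(-37324\right) = \left(14824 + \frac{108 - -10064}{36 \left(1 + 96\right)}\right) \left(-37324\right) = \left(14824 + \frac{108 + 10064}{36 \cdot 97}\right) \left(-37324\right) = \left(14824 + \frac{1}{36} \cdot \frac{1}{97} \cdot 10172\right) \left(-37324\right) = \left(14824 + \frac{2543}{873}\right) \left(-37324\right) = \frac{12943895}{873} \left(-37324\right) = - \frac{483117936980}{873}$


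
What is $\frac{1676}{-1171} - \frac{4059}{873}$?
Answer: $- \frac{690693}{113587} \approx -6.0807$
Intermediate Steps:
$\frac{1676}{-1171} - \frac{4059}{873} = 1676 \left(- \frac{1}{1171}\right) - \frac{451}{97} = - \frac{1676}{1171} - \frac{451}{97} = - \frac{690693}{113587}$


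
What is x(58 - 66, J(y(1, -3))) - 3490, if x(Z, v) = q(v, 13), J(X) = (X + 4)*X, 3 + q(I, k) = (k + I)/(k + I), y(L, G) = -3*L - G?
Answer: -3492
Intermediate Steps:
y(L, G) = -G - 3*L
q(I, k) = -2 (q(I, k) = -3 + (k + I)/(k + I) = -3 + (I + k)/(I + k) = -3 + 1 = -2)
J(X) = X*(4 + X) (J(X) = (4 + X)*X = X*(4 + X))
x(Z, v) = -2
x(58 - 66, J(y(1, -3))) - 3490 = -2 - 3490 = -3492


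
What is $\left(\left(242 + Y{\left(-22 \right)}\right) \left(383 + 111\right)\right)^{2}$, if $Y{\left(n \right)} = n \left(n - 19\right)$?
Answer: $319378698496$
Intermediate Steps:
$Y{\left(n \right)} = n \left(-19 + n\right)$
$\left(\left(242 + Y{\left(-22 \right)}\right) \left(383 + 111\right)\right)^{2} = \left(\left(242 - 22 \left(-19 - 22\right)\right) \left(383 + 111\right)\right)^{2} = \left(\left(242 - -902\right) 494\right)^{2} = \left(\left(242 + 902\right) 494\right)^{2} = \left(1144 \cdot 494\right)^{2} = 565136^{2} = 319378698496$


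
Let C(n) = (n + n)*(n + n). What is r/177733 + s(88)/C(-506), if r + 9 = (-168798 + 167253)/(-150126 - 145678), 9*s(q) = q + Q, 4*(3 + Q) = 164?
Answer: -248611608857/6730435272877976 ≈ -3.6938e-5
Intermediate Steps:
Q = 38 (Q = -3 + (¼)*164 = -3 + 41 = 38)
C(n) = 4*n² (C(n) = (2*n)*(2*n) = 4*n²)
s(q) = 38/9 + q/9 (s(q) = (q + 38)/9 = (38 + q)/9 = 38/9 + q/9)
r = -2660691/295804 (r = -9 + (-168798 + 167253)/(-150126 - 145678) = -9 - 1545/(-295804) = -9 - 1545*(-1/295804) = -9 + 1545/295804 = -2660691/295804 ≈ -8.9948)
r/177733 + s(88)/C(-506) = -2660691/295804/177733 + (38/9 + (⅑)*88)/((4*(-506)²)) = -2660691/295804*1/177733 + (38/9 + 88/9)/((4*256036)) = -2660691/52574132332 + 14/1024144 = -2660691/52574132332 + 14*(1/1024144) = -2660691/52574132332 + 7/512072 = -248611608857/6730435272877976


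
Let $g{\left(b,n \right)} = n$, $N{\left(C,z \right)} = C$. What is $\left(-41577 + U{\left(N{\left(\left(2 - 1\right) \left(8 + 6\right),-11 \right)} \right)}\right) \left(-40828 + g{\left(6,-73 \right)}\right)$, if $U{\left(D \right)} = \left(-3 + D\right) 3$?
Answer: $1699191144$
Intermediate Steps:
$U{\left(D \right)} = -9 + 3 D$
$\left(-41577 + U{\left(N{\left(\left(2 - 1\right) \left(8 + 6\right),-11 \right)} \right)}\right) \left(-40828 + g{\left(6,-73 \right)}\right) = \left(-41577 - \left(9 - 3 \left(2 - 1\right) \left(8 + 6\right)\right)\right) \left(-40828 - 73\right) = \left(-41577 - \left(9 - 3 \cdot 1 \cdot 14\right)\right) \left(-40901\right) = \left(-41577 + \left(-9 + 3 \cdot 14\right)\right) \left(-40901\right) = \left(-41577 + \left(-9 + 42\right)\right) \left(-40901\right) = \left(-41577 + 33\right) \left(-40901\right) = \left(-41544\right) \left(-40901\right) = 1699191144$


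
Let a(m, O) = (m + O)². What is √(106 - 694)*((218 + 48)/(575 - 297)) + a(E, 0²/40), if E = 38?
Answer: 1444 + 1862*I*√3/139 ≈ 1444.0 + 23.202*I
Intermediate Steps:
a(m, O) = (O + m)²
√(106 - 694)*((218 + 48)/(575 - 297)) + a(E, 0²/40) = √(106 - 694)*((218 + 48)/(575 - 297)) + (0²/40 + 38)² = √(-588)*(266/278) + (0*(1/40) + 38)² = (14*I*√3)*(266*(1/278)) + (0 + 38)² = (14*I*√3)*(133/139) + 38² = 1862*I*√3/139 + 1444 = 1444 + 1862*I*√3/139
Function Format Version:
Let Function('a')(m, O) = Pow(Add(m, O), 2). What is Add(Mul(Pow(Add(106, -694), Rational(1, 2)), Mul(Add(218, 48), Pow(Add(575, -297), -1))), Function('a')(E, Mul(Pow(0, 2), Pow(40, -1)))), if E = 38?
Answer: Add(1444, Mul(Rational(1862, 139), I, Pow(3, Rational(1, 2)))) ≈ Add(1444.0, Mul(23.202, I))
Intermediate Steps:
Function('a')(m, O) = Pow(Add(O, m), 2)
Add(Mul(Pow(Add(106, -694), Rational(1, 2)), Mul(Add(218, 48), Pow(Add(575, -297), -1))), Function('a')(E, Mul(Pow(0, 2), Pow(40, -1)))) = Add(Mul(Pow(Add(106, -694), Rational(1, 2)), Mul(Add(218, 48), Pow(Add(575, -297), -1))), Pow(Add(Mul(Pow(0, 2), Pow(40, -1)), 38), 2)) = Add(Mul(Pow(-588, Rational(1, 2)), Mul(266, Pow(278, -1))), Pow(Add(Mul(0, Rational(1, 40)), 38), 2)) = Add(Mul(Mul(14, I, Pow(3, Rational(1, 2))), Mul(266, Rational(1, 278))), Pow(Add(0, 38), 2)) = Add(Mul(Mul(14, I, Pow(3, Rational(1, 2))), Rational(133, 139)), Pow(38, 2)) = Add(Mul(Rational(1862, 139), I, Pow(3, Rational(1, 2))), 1444) = Add(1444, Mul(Rational(1862, 139), I, Pow(3, Rational(1, 2))))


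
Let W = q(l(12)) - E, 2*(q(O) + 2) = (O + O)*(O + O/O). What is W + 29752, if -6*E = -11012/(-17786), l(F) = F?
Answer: 797864927/26679 ≈ 29906.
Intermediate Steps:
E = -2753/26679 (E = -(-5506)/(3*(-17786)) = -(-5506)*(-1)/(3*17786) = -⅙*5506/8893 = -2753/26679 ≈ -0.10319)
q(O) = -2 + O*(1 + O) (q(O) = -2 + ((O + O)*(O + O/O))/2 = -2 + ((2*O)*(O + 1))/2 = -2 + ((2*O)*(1 + O))/2 = -2 + (2*O*(1 + O))/2 = -2 + O*(1 + O))
W = 4111319/26679 (W = (-2 + 12 + 12²) - 1*(-2753/26679) = (-2 + 12 + 144) + 2753/26679 = 154 + 2753/26679 = 4111319/26679 ≈ 154.10)
W + 29752 = 4111319/26679 + 29752 = 797864927/26679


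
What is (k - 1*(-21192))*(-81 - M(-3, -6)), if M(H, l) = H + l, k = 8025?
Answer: -2103624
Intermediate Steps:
(k - 1*(-21192))*(-81 - M(-3, -6)) = (8025 - 1*(-21192))*(-81 - (-3 - 6)) = (8025 + 21192)*(-81 - 1*(-9)) = 29217*(-81 + 9) = 29217*(-72) = -2103624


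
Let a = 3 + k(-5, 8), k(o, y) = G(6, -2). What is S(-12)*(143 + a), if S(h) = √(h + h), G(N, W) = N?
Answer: 304*I*√6 ≈ 744.64*I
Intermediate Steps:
k(o, y) = 6
a = 9 (a = 3 + 6 = 9)
S(h) = √2*√h (S(h) = √(2*h) = √2*√h)
S(-12)*(143 + a) = (√2*√(-12))*(143 + 9) = (√2*(2*I*√3))*152 = (2*I*√6)*152 = 304*I*√6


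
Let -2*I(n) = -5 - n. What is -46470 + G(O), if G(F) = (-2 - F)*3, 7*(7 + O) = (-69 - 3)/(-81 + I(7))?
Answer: -8129697/175 ≈ -46455.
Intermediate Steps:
I(n) = 5/2 + n/2 (I(n) = -(-5 - n)/2 = 5/2 + n/2)
O = -1201/175 (O = -7 + ((-69 - 3)/(-81 + (5/2 + (1/2)*7)))/7 = -7 + (-72/(-81 + (5/2 + 7/2)))/7 = -7 + (-72/(-81 + 6))/7 = -7 + (-72/(-75))/7 = -7 + (-72*(-1/75))/7 = -7 + (1/7)*(24/25) = -7 + 24/175 = -1201/175 ≈ -6.8629)
G(F) = -6 - 3*F
-46470 + G(O) = -46470 + (-6 - 3*(-1201/175)) = -46470 + (-6 + 3603/175) = -46470 + 2553/175 = -8129697/175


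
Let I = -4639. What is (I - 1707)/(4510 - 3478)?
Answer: -3173/516 ≈ -6.1492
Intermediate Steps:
(I - 1707)/(4510 - 3478) = (-4639 - 1707)/(4510 - 3478) = -6346/1032 = -6346*1/1032 = -3173/516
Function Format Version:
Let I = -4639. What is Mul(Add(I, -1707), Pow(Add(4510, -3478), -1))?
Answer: Rational(-3173, 516) ≈ -6.1492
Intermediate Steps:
Mul(Add(I, -1707), Pow(Add(4510, -3478), -1)) = Mul(Add(-4639, -1707), Pow(Add(4510, -3478), -1)) = Mul(-6346, Pow(1032, -1)) = Mul(-6346, Rational(1, 1032)) = Rational(-3173, 516)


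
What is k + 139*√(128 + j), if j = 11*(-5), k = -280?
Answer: -280 + 139*√73 ≈ 907.62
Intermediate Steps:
j = -55
k + 139*√(128 + j) = -280 + 139*√(128 - 55) = -280 + 139*√73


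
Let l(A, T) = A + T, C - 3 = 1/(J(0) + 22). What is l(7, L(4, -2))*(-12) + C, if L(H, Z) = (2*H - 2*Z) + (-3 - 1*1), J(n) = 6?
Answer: -4955/28 ≈ -176.96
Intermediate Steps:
C = 85/28 (C = 3 + 1/(6 + 22) = 3 + 1/28 = 85/28 ≈ 3.0357)
L(H, Z) = -4 - 2*Z + 2*H (L(H, Z) = (-2*Z + 2*H) + (-3 - 1) = (-2*Z + 2*H) - 4 = -4 - 2*Z + 2*H)
l(7, L(4, -2))*(-12) + C = (7 + (-4 - 2*(-2) + 2*4))*(-12) + 85/28 = (7 + (-4 + 4 + 8))*(-12) + 85/28 = (7 + 8)*(-12) + 85/28 = 15*(-12) + 85/28 = -180 + 85/28 = -4955/28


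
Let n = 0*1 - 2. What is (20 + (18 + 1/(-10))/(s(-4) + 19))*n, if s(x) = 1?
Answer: -4179/100 ≈ -41.790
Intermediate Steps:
n = -2 (n = 0 - 2 = -2)
(20 + (18 + 1/(-10))/(s(-4) + 19))*n = (20 + (18 + 1/(-10))/(1 + 19))*(-2) = (20 + (18 - ⅒)/20)*(-2) = (20 + (179/10)*(1/20))*(-2) = (20 + 179/200)*(-2) = (4179/200)*(-2) = -4179/100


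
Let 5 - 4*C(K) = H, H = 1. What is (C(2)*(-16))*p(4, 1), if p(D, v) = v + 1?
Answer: -32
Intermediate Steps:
C(K) = 1 (C(K) = 5/4 - 1/4*1 = 5/4 - 1/4 = 1)
p(D, v) = 1 + v
(C(2)*(-16))*p(4, 1) = (1*(-16))*(1 + 1) = -16*2 = -32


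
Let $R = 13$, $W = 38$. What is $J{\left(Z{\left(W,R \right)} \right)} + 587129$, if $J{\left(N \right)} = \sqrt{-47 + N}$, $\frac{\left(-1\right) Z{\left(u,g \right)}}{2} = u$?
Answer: $587129 + i \sqrt{123} \approx 5.8713 \cdot 10^{5} + 11.091 i$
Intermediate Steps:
$Z{\left(u,g \right)} = - 2 u$
$J{\left(Z{\left(W,R \right)} \right)} + 587129 = \sqrt{-47 - 76} + 587129 = \sqrt{-123} + 587129 = i \sqrt{123} + 587129 = 587129 + i \sqrt{123}$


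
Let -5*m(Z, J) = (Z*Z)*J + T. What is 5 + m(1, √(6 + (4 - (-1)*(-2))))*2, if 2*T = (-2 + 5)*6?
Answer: 7/5 - 4*√2/5 ≈ 0.26863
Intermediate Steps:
T = 9 (T = ((-2 + 5)*6)/2 = (3*6)/2 = (½)*18 = 9)
m(Z, J) = -9/5 - J*Z²/5 (m(Z, J) = -((Z*Z)*J + 9)/5 = -(Z²*J + 9)/5 = -(J*Z² + 9)/5 = -(9 + J*Z²)/5 = -9/5 - J*Z²/5)
5 + m(1, √(6 + (4 - (-1)*(-2))))*2 = 5 + (-9/5 - ⅕*√(6 + (4 - (-1)*(-2)))*1²)*2 = 5 + (-9/5 - ⅕*√(6 + (4 - 1*2))*1)*2 = 5 + (-9/5 - ⅕*√(6 + (4 - 2))*1)*2 = 5 + (-9/5 - ⅕*√(6 + 2)*1)*2 = 5 + (-9/5 - ⅕*√8*1)*2 = 5 + (-9/5 - ⅕*2*√2*1)*2 = 5 + (-9/5 - 2*√2/5)*2 = 5 + (-18/5 - 4*√2/5) = 7/5 - 4*√2/5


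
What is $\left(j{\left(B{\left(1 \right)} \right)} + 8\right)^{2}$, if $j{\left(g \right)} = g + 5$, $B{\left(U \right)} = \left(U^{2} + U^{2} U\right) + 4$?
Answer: $361$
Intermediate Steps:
$B{\left(U \right)} = 4 + U^{2} + U^{3}$ ($B{\left(U \right)} = \left(U^{2} + U^{3}\right) + 4 = 4 + U^{2} + U^{3}$)
$j{\left(g \right)} = 5 + g$
$\left(j{\left(B{\left(1 \right)} \right)} + 8\right)^{2} = \left(\left(5 + \left(4 + 1^{2} + 1^{3}\right)\right) + 8\right)^{2} = \left(\left(5 + \left(4 + 1 + 1\right)\right) + 8\right)^{2} = \left(\left(5 + 6\right) + 8\right)^{2} = \left(11 + 8\right)^{2} = 19^{2} = 361$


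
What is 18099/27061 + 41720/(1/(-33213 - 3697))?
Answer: -41670833379101/27061 ≈ -1.5399e+9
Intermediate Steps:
18099/27061 + 41720/(1/(-33213 - 3697)) = 18099*(1/27061) + 41720/(1/(-36910)) = 18099/27061 + 41720/(-1/36910) = 18099/27061 + 41720*(-36910) = 18099/27061 - 1539885200 = -41670833379101/27061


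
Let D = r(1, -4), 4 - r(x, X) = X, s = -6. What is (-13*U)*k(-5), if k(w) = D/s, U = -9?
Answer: -156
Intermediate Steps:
r(x, X) = 4 - X
D = 8 (D = 4 - 1*(-4) = 4 + 4 = 8)
k(w) = -4/3 (k(w) = 8/(-6) = 8*(-⅙) = -4/3)
(-13*U)*k(-5) = -13*(-9)*(-4/3) = 117*(-4/3) = -156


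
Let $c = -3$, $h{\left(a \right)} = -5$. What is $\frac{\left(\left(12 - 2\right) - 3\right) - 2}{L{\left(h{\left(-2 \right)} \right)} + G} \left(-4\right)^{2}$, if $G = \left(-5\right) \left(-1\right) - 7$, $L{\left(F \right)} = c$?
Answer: $-16$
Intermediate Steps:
$L{\left(F \right)} = -3$
$G = -2$ ($G = 5 - 7 = -2$)
$\frac{\left(\left(12 - 2\right) - 3\right) - 2}{L{\left(h{\left(-2 \right)} \right)} + G} \left(-4\right)^{2} = \frac{\left(\left(12 - 2\right) - 3\right) - 2}{-3 - 2} \left(-4\right)^{2} = \frac{\left(10 - 3\right) - 2}{-5} \cdot 16 = \left(7 - 2\right) \left(- \frac{1}{5}\right) 16 = 5 \left(- \frac{1}{5}\right) 16 = \left(-1\right) 16 = -16$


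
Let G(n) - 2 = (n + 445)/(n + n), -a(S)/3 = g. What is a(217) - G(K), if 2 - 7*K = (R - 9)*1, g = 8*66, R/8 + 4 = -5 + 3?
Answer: -95161/59 ≈ -1612.9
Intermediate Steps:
R = -48 (R = -32 + 8*(-5 + 3) = -32 + 8*(-2) = -32 - 16 = -48)
g = 528
K = 59/7 (K = 2/7 - (-48 - 9)/7 = 2/7 - (-57)/7 = 2/7 - ⅐*(-57) = 2/7 + 57/7 = 59/7 ≈ 8.4286)
a(S) = -1584 (a(S) = -3*528 = -1584)
G(n) = 2 + (445 + n)/(2*n) (G(n) = 2 + (n + 445)/(n + n) = 2 + (445 + n)/((2*n)) = 2 + (445 + n)*(1/(2*n)) = 2 + (445 + n)/(2*n))
a(217) - G(K) = -1584 - 5*(89 + 59/7)/(2*59/7) = -1584 - 5*7*682/(2*59*7) = -1584 - 1*1705/59 = -1584 - 1705/59 = -95161/59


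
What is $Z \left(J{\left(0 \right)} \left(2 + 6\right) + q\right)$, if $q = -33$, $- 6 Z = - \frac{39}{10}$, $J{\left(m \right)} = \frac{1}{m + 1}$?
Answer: $- \frac{65}{4} \approx -16.25$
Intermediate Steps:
$J{\left(m \right)} = \frac{1}{1 + m}$
$Z = \frac{13}{20}$ ($Z = - \frac{\left(-39\right) \frac{1}{10}}{6} = \left(- \frac{1}{6}\right) \left(- \frac{39}{10}\right) = \frac{13}{20} \approx 0.65$)
$Z \left(J{\left(0 \right)} \left(2 + 6\right) + q\right) = \frac{13 \left(\frac{2 + 6}{1 + 0} - 33\right)}{20} = \frac{13 \left(1^{-1} \cdot 8 - 33\right)}{20} = \frac{13 \left(1 \cdot 8 - 33\right)}{20} = \frac{13 \left(8 - 33\right)}{20} = \frac{13}{20} \left(-25\right) = - \frac{65}{4}$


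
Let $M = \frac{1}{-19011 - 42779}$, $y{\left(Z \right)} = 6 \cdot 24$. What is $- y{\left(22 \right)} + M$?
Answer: $- \frac{8897761}{61790} \approx -144.0$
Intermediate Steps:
$y{\left(Z \right)} = 144$
$M = - \frac{1}{61790}$ ($M = \frac{1}{-61790} = - \frac{1}{61790} \approx -1.6184 \cdot 10^{-5}$)
$- y{\left(22 \right)} + M = \left(-1\right) 144 - \frac{1}{61790} = -144 - \frac{1}{61790} = - \frac{8897761}{61790}$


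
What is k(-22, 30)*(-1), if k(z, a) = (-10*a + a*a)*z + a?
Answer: 13170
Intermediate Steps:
k(z, a) = a + z*(a² - 10*a) (k(z, a) = (-10*a + a²)*z + a = (a² - 10*a)*z + a = z*(a² - 10*a) + a = a + z*(a² - 10*a))
k(-22, 30)*(-1) = (30*(1 - 10*(-22) + 30*(-22)))*(-1) = (30*(1 + 220 - 660))*(-1) = (30*(-439))*(-1) = -13170*(-1) = 13170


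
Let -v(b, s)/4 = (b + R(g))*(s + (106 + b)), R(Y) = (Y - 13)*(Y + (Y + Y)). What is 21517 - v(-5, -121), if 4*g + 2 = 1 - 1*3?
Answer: 18557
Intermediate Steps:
g = -1 (g = -1/2 + (1 - 1*3)/4 = -1/2 + (1 - 3)/4 = -1/2 + (1/4)*(-2) = -1/2 - 1/2 = -1)
R(Y) = 3*Y*(-13 + Y) (R(Y) = (-13 + Y)*(Y + 2*Y) = (-13 + Y)*(3*Y) = 3*Y*(-13 + Y))
v(b, s) = -4*(42 + b)*(106 + b + s) (v(b, s) = -4*(b + 3*(-1)*(-13 - 1))*(s + (106 + b)) = -4*(b + 3*(-1)*(-14))*(106 + b + s) = -4*(b + 42)*(106 + b + s) = -4*(42 + b)*(106 + b + s))
21517 - v(-5, -121) = 21517 - (-17808 - 592*(-5) - 168*(-121) - 4*(-5)**2 - 4*(-5)*(-121)) = 21517 - (-17808 + 2960 + 20328 - 4*25 - 2420) = 21517 - (-17808 + 2960 + 20328 - 100 - 2420) = 21517 - 1*2960 = 21517 - 2960 = 18557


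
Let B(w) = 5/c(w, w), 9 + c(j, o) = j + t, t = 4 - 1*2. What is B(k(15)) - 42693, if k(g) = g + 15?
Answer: -981934/23 ≈ -42693.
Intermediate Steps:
k(g) = 15 + g
t = 2 (t = 4 - 2 = 2)
c(j, o) = -7 + j (c(j, o) = -9 + (j + 2) = -9 + (2 + j) = -7 + j)
B(w) = 5/(-7 + w)
B(k(15)) - 42693 = 5/(-7 + (15 + 15)) - 42693 = 5/(-7 + 30) - 42693 = 5/23 - 42693 = -981934/23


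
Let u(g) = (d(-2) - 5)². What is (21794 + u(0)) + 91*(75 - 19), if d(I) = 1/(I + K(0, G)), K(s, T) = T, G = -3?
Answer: 672926/25 ≈ 26917.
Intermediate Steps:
d(I) = 1/(-3 + I) (d(I) = 1/(I - 3) = 1/(-3 + I))
u(g) = 676/25 (u(g) = (1/(-3 - 2) - 5)² = (1/(-5) - 5)² = (-⅕ - 5)² = (-26/5)² = 676/25)
(21794 + u(0)) + 91*(75 - 19) = (21794 + 676/25) + 91*(75 - 19) = 545526/25 + 91*56 = 545526/25 + 5096 = 672926/25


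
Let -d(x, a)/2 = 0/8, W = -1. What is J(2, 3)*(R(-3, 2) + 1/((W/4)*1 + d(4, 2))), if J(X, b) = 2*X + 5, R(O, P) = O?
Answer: -63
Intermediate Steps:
d(x, a) = 0 (d(x, a) = -0/8 = -2*0 = 0)
J(X, b) = 5 + 2*X
J(2, 3)*(R(-3, 2) + 1/((W/4)*1 + d(4, 2))) = (5 + 2*2)*(-3 + 1/(-1/4*1 + 0)) = (5 + 4)*(-3 + 1/(-1*¼*1 + 0)) = 9*(-3 + 1/(-¼*1 + 0)) = 9*(-3 + 1/(-¼ + 0)) = 9*(-3 + 1/(-¼)) = 9*(-3 - 4) = 9*(-7) = -63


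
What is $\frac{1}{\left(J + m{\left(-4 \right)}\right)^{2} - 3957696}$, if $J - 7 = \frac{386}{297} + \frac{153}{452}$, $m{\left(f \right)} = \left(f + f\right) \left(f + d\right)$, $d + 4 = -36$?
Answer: $- \frac{18021451536}{68979558804527975} \approx -2.6126 \cdot 10^{-7}$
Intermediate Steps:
$d = -40$ ($d = -4 - 36 = -40$)
$m{\left(f \right)} = 2 f \left(-40 + f\right)$ ($m{\left(f \right)} = \left(f + f\right) \left(f - 40\right) = 2 f \left(-40 + f\right)$)
$J = \frac{1159621}{134244}$ ($J = 7 + \left(\frac{386}{297} + \frac{153}{452}\right) = 7 + \frac{219913}{134244} = \frac{1159621}{134244} \approx 8.6382$)
$\frac{1}{\left(J + m{\left(-4 \right)}\right)^{2} - 3957696} = \frac{1}{\left(\frac{1159621}{134244} + 2 \left(-4\right) \left(-40 - 4\right)\right)^{2} - 3957696} = \frac{1}{\left(\frac{1159621}{134244} + 2 \left(-4\right) \left(-44\right)\right)^{2} - 3957696} = \frac{1}{\left(\frac{1159621}{134244} + 352\right)^{2} - 3957696} = \frac{1}{\left(\frac{48413509}{134244}\right)^{2} - 3957696} = \frac{1}{\frac{2343867853693081}{18021451536} - 3957696} = \frac{1}{- \frac{68979558804527975}{18021451536}} = - \frac{18021451536}{68979558804527975}$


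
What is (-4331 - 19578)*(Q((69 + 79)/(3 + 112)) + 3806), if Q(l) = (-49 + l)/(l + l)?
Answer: -26804116901/296 ≈ -9.0554e+7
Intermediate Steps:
Q(l) = (-49 + l)/(2*l) (Q(l) = (-49 + l)/((2*l)) = (-49 + l)*(1/(2*l)) = (-49 + l)/(2*l))
(-4331 - 19578)*(Q((69 + 79)/(3 + 112)) + 3806) = (-4331 - 19578)*((-49 + (69 + 79)/(3 + 112))/(2*(((69 + 79)/(3 + 112)))) + 3806) = -23909*((-49 + 148/115)/(2*((148/115))) + 3806) = -23909*((-49 + 148*(1/115))/(2*((148*(1/115)))) + 3806) = -23909*((-49 + 148/115)/(2*(148/115)) + 3806) = -23909*((½)*(115/148)*(-5487/115) + 3806) = -23909*(-5487/296 + 3806) = -23909*1121089/296 = -26804116901/296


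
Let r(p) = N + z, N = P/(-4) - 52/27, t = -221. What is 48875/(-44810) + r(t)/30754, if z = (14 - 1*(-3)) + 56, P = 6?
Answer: -8099914333/7441668396 ≈ -1.0885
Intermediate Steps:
z = 73 (z = (14 + 3) + 56 = 17 + 56 = 73)
N = -185/54 (N = 6/(-4) - 52/27 = 6*(-1/4) - 52*1/27 = -3/2 - 52/27 = -185/54 ≈ -3.4259)
r(p) = 3757/54 (r(p) = -185/54 + 73 = 3757/54)
48875/(-44810) + r(t)/30754 = 48875/(-44810) + (3757/54)/30754 = 48875*(-1/44810) + (3757/54)*(1/30754) = -9775/8962 + 3757/1660716 = -8099914333/7441668396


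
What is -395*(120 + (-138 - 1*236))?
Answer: 100330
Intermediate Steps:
-395*(120 + (-138 - 1*236)) = -395*(120 + (-138 - 236)) = -395*(120 - 374) = -395*(-254) = 100330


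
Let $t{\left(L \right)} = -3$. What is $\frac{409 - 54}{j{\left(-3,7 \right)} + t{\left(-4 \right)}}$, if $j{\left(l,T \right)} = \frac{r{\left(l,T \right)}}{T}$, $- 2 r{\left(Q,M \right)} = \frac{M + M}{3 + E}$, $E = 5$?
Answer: $- \frac{568}{5} \approx -113.6$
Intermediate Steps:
$r{\left(Q,M \right)} = - \frac{M}{8}$ ($r{\left(Q,M \right)} = - \frac{\left(M + M\right) \frac{1}{3 + 5}}{2} = - \frac{2 M \frac{1}{8}}{2} = - \frac{\frac{1}{4} M}{2} = - \frac{M}{8}$)
$j{\left(l,T \right)} = - \frac{1}{8}$ ($j{\left(l,T \right)} = \frac{\left(- \frac{1}{8}\right) T}{T} = - \frac{1}{8}$)
$\frac{409 - 54}{j{\left(-3,7 \right)} + t{\left(-4 \right)}} = \frac{409 - 54}{- \frac{1}{8} - 3} = \frac{355}{- \frac{25}{8}} = 355 \left(- \frac{8}{25}\right) = - \frac{568}{5}$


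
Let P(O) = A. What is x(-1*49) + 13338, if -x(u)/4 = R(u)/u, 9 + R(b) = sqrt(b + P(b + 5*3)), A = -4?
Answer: 653526/49 + 4*I*sqrt(53)/49 ≈ 13337.0 + 0.59429*I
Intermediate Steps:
P(O) = -4
R(b) = -9 + sqrt(-4 + b) (R(b) = -9 + sqrt(b - 4) = -9 + sqrt(-4 + b))
x(u) = -4*(-9 + sqrt(-4 + u))/u
x(-1*49) + 13338 = 4*(9 - sqrt(-4 - 1*49))/((-1*49)) + 13338 = 4*(9 - sqrt(-4 - 49))/(-49) + 13338 = 4*(-1/49)*(9 - sqrt(-53)) + 13338 = 4*(-1/49)*(9 - I*sqrt(53)) + 13338 = (-36/49 + 4*I*sqrt(53)/49) + 13338 = 653526/49 + 4*I*sqrt(53)/49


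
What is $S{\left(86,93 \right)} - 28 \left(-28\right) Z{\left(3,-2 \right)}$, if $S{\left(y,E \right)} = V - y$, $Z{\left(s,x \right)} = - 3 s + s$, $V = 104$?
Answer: $-4686$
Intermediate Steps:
$Z{\left(s,x \right)} = - 2 s$
$S{\left(y,E \right)} = 104 - y$
$S{\left(86,93 \right)} - 28 \left(-28\right) Z{\left(3,-2 \right)} = \left(104 - 86\right) - 28 \left(-28\right) \left(\left(-2\right) 3\right) = \left(104 - 86\right) - \left(-784\right) \left(-6\right) = 18 - 4704 = -4686$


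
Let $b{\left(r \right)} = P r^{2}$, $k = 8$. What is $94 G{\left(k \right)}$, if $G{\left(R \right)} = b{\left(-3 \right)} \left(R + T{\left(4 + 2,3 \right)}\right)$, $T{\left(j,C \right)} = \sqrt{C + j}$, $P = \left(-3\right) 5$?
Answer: $-139590$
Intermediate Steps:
$P = -15$
$b{\left(r \right)} = - 15 r^{2}$
$G{\left(R \right)} = -405 - 135 R$ ($G{\left(R \right)} = - 15 \left(-3\right)^{2} \left(R + \sqrt{3 + \left(4 + 2\right)}\right) = \left(-15\right) 9 \left(R + \sqrt{3 + 6}\right) = - 135 \left(R + \sqrt{9}\right) = - 135 \left(R + 3\right) = - 135 \left(3 + R\right) = -405 - 135 R$)
$94 G{\left(k \right)} = 94 \left(-405 - 1080\right) = 94 \left(-1485\right) = -139590$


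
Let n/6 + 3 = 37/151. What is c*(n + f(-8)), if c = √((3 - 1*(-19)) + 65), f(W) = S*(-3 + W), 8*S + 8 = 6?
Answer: -8323*√87/604 ≈ -128.53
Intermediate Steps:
S = -¼ (S = -1 + (⅛)*6 = -1 + ¾ = -¼ ≈ -0.25000)
n = -2496/151 (n = -18 + 6*(37/151) = -18 + 222/151 = -2496/151 ≈ -16.530)
f(W) = ¾ - W/4 (f(W) = -(-3 + W)/4 = ¾ - W/4)
c = √87 (c = √((3 + 19) + 65) = √(22 + 65) = √87 ≈ 9.3274)
c*(n + f(-8)) = √87*(-2496/151 + (¾ - ¼*(-8))) = √87*(-2496/151 + (¾ + 2)) = √87*(-2496/151 + 11/4) = √87*(-8323/604) = -8323*√87/604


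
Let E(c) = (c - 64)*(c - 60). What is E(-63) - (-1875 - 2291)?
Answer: 19787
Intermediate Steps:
E(c) = (-64 + c)*(-60 + c)
E(-63) - (-1875 - 2291) = (3840 + (-63)² - 124*(-63)) - (-1875 - 2291) = (3840 + 3969 + 7812) - 1*(-4166) = 15621 + 4166 = 19787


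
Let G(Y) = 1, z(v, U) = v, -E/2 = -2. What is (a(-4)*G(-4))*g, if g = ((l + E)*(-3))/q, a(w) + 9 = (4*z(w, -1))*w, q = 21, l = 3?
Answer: -55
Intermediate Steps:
E = 4 (E = -2*(-2) = 4)
a(w) = -9 + 4*w² (a(w) = -9 + (4*w)*w = -9 + 4*w²)
g = -1 (g = ((3 + 4)*(-3))/21 = (7*(-3))*(1/21) = -21*1/21 = -1)
(a(-4)*G(-4))*g = ((-9 + 4*(-4)²)*1)*(-1) = ((-9 + 4*16)*1)*(-1) = ((-9 + 64)*1)*(-1) = (55*1)*(-1) = 55*(-1) = -55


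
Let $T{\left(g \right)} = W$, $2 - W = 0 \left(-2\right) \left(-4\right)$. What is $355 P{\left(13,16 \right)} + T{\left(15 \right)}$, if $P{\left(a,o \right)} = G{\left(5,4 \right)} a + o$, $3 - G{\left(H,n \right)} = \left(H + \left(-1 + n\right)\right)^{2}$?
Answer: $-275833$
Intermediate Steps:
$W = 2$ ($W = 2 - 0 \left(-2\right) \left(-4\right) = 2 - 0 \left(-4\right) = 2 - 0 = 2 + 0 = 2$)
$G{\left(H,n \right)} = 3 - \left(-1 + H + n\right)^{2}$ ($G{\left(H,n \right)} = 3 - \left(H + \left(-1 + n\right)\right)^{2} = 3 - \left(-1 + H + n\right)^{2}$)
$T{\left(g \right)} = 2$
$P{\left(a,o \right)} = o - 61 a$ ($P{\left(a,o \right)} = \left(3 - \left(-1 + 5 + 4\right)^{2}\right) a + o = \left(3 - 8^{2}\right) a + o = \left(3 - 64\right) a + o = - 61 a + o = o - 61 a$)
$355 P{\left(13,16 \right)} + T{\left(15 \right)} = 355 \left(16 - 793\right) + 2 = 355 \left(-777\right) + 2 = -275835 + 2 = -275833$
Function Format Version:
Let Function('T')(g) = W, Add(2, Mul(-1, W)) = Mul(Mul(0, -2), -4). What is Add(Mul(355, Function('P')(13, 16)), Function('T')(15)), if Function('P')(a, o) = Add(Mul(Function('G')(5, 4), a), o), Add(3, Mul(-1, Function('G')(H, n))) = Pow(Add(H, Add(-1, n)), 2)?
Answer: -275833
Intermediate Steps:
W = 2 (W = Add(2, Mul(-1, Mul(Mul(0, -2), -4))) = Add(2, Mul(-1, Mul(0, -4))) = Add(2, Mul(-1, 0)) = Add(2, 0) = 2)
Function('G')(H, n) = Add(3, Mul(-1, Pow(Add(-1, H, n), 2))) (Function('G')(H, n) = Add(3, Mul(-1, Pow(Add(H, Add(-1, n)), 2))) = Add(3, Mul(-1, Pow(Add(-1, H, n), 2))))
Function('T')(g) = 2
Function('P')(a, o) = Add(o, Mul(-61, a)) (Function('P')(a, o) = Add(Mul(Add(3, Mul(-1, Pow(Add(-1, 5, 4), 2))), a), o) = Add(Mul(Add(3, Mul(-1, Pow(8, 2))), a), o) = Add(Mul(Add(3, Mul(-1, 64)), a), o) = Add(Mul(Add(3, -64), a), o) = Add(Mul(-61, a), o) = Add(o, Mul(-61, a)))
Add(Mul(355, Function('P')(13, 16)), Function('T')(15)) = Add(Mul(355, Add(16, Mul(-61, 13))), 2) = Add(Mul(355, Add(16, -793)), 2) = Add(Mul(355, -777), 2) = Add(-275835, 2) = -275833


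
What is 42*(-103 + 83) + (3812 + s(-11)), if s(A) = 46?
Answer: 3018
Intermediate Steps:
42*(-103 + 83) + (3812 + s(-11)) = 42*(-103 + 83) + (3812 + 46) = 42*(-20) + 3858 = -840 + 3858 = 3018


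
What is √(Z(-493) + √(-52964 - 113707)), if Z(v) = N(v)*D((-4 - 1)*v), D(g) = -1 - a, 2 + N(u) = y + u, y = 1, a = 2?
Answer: √(1482 + 3*I*√18519) ≈ 38.854 + 5.2537*I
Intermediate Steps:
N(u) = -1 + u (N(u) = -2 + (1 + u) = -1 + u)
D(g) = -3 (D(g) = -1 - 1*2 = -1 - 2 = -3)
Z(v) = 3 - 3*v (Z(v) = (-1 + v)*(-3) = 3 - 3*v)
√(Z(-493) + √(-52964 - 113707)) = √((3 - 3*(-493)) + √(-52964 - 113707)) = √((3 + 1479) + √(-166671)) = √(1482 + 3*I*√18519)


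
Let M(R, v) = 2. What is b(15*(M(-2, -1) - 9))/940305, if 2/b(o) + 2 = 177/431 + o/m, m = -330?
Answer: -18964/11333496165 ≈ -1.6733e-6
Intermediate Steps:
b(o) = 2/(-685/431 - o/330) (b(o) = 2/(-2 + (177/431 + o/(-330))) = 2/(-2 + (177*(1/431) + o*(-1/330))) = 2/(-2 + (177/431 - o/330)) = 2/(-685/431 - o/330))
b(15*(M(-2, -1) - 9))/940305 = -284460/(226050 + 431*(15*(2 - 9)))/940305 = -284460/(226050 + 431*(15*(-7)))*(1/940305) = -284460/(226050 + 431*(-105))*(1/940305) = -284460/(226050 - 45255)*(1/940305) = -284460/180795*(1/940305) = -284460*1/180795*(1/940305) = -18964/12053*1/940305 = -18964/11333496165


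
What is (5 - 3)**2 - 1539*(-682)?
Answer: 1049602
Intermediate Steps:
(5 - 3)**2 - 1539*(-682) = 2**2 + 1049598 = 4 + 1049598 = 1049602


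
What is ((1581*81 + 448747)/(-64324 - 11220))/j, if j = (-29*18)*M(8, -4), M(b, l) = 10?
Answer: 72101/49292460 ≈ 0.0014627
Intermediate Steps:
j = -5220 (j = -29*18*10 = -522*10 = -5220)
((1581*81 + 448747)/(-64324 - 11220))/j = ((1581*81 + 448747)/(-64324 - 11220))/(-5220) = ((128061 + 448747)/(-75544))*(-1/5220) = (576808*(-1/75544))*(-1/5220) = -72101/9443*(-1/5220) = 72101/49292460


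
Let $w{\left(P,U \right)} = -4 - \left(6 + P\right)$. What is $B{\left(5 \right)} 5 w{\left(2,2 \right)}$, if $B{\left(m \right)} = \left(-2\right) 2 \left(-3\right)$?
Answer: $-720$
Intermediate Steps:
$w{\left(P,U \right)} = -10 - P$ ($w{\left(P,U \right)} = -4 - \left(6 + P\right) = -10 - P$)
$B{\left(m \right)} = 12$ ($B{\left(m \right)} = \left(-4\right) \left(-3\right) = 12$)
$B{\left(5 \right)} 5 w{\left(2,2 \right)} = 12 \cdot 5 \left(-10 - 2\right) = 60 \left(-10 - 2\right) = 60 \left(-12\right) = -720$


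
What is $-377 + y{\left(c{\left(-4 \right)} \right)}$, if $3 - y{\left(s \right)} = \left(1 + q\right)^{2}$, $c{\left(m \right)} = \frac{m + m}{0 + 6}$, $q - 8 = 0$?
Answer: $-455$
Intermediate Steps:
$q = 8$ ($q = 8 + 0 = 8$)
$c{\left(m \right)} = \frac{m}{3}$ ($c{\left(m \right)} = \frac{2 m}{6} = 2 m \frac{1}{6} = \frac{m}{3}$)
$y{\left(s \right)} = -78$ ($y{\left(s \right)} = 3 - \left(1 + 8\right)^{2} = 3 - 9^{2} = 3 - 81 = -78$)
$-377 + y{\left(c{\left(-4 \right)} \right)} = -377 - 78 = -455$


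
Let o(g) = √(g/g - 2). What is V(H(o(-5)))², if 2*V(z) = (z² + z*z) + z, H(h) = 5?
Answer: 3025/4 ≈ 756.25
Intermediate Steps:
o(g) = I (o(g) = √(1 - 2) = √(-1) = I)
V(z) = z² + z/2 (V(z) = ((z² + z*z) + z)/2 = ((z² + z²) + z)/2 = (2*z² + z)/2 = (z + 2*z²)/2 = z² + z/2)
V(H(o(-5)))² = (5*(½ + 5))² = (5*(11/2))² = (55/2)² = 3025/4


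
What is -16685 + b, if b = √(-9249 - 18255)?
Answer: -16685 + 12*I*√191 ≈ -16685.0 + 165.84*I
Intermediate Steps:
b = 12*I*√191 (b = √(-27504) = 12*I*√191 ≈ 165.84*I)
-16685 + b = -16685 + 12*I*√191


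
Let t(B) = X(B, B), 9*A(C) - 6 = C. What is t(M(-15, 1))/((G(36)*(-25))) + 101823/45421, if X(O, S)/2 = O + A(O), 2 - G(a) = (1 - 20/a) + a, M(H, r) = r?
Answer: 395290861/176006375 ≈ 2.2459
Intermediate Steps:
A(C) = ⅔ + C/9
G(a) = 1 - a + 20/a (G(a) = 2 - ((1 - 20/a) + a) = 2 - (1 + a - 20/a) = 2 + (-1 - a + 20/a) = 1 - a + 20/a)
X(O, S) = 4/3 + 20*O/9 (X(O, S) = 2*(O + (⅔ + O/9)) = 2*(⅔ + 10*O/9) = 4/3 + 20*O/9)
t(B) = 4/3 + 20*B/9
t(M(-15, 1))/((G(36)*(-25))) + 101823/45421 = (4/3 + (20/9)*1)/(((1 - 1*36 + 20/36)*(-25))) + 101823/45421 = (4/3 + 20/9)/(((1 - 36 + 20*(1/36))*(-25))) + 101823*(1/45421) = 32/(9*(((1 - 36 + 5/9)*(-25)))) + 101823/45421 = 32/(9*((-310/9*(-25)))) + 101823/45421 = 32/(9*(7750/9)) + 101823/45421 = (32/9)*(9/7750) + 101823/45421 = 16/3875 + 101823/45421 = 395290861/176006375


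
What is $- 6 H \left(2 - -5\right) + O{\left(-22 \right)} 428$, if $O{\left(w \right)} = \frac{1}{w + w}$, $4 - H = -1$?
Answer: $- \frac{2417}{11} \approx -219.73$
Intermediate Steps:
$H = 5$ ($H = 4 - -1 = 4 + 1 = 5$)
$O{\left(w \right)} = \frac{1}{2 w}$
$- 6 H \left(2 - -5\right) + O{\left(-22 \right)} 428 = \left(-6\right) 5 \left(2 - -5\right) + \frac{1}{2 \left(-22\right)} 428 = - 30 \left(2 + 5\right) + \frac{1}{2} \left(- \frac{1}{22}\right) 428 = \left(-30\right) 7 - \frac{107}{11} = -210 - \frac{107}{11} = - \frac{2417}{11}$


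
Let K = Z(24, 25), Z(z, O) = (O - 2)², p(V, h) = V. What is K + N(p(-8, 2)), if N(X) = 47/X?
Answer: 4185/8 ≈ 523.13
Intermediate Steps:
Z(z, O) = (-2 + O)²
K = 529 (K = (-2 + 25)² = 23² = 529)
K + N(p(-8, 2)) = 529 + 47/(-8) = 529 + 47*(-⅛) = 529 - 47/8 = 4185/8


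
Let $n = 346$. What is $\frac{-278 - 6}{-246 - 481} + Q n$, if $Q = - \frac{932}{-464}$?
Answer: $\frac{29321115}{42166} \approx 695.37$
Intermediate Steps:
$Q = \frac{233}{116}$ ($Q = \left(-932\right) \left(- \frac{1}{464}\right) = \frac{233}{116} \approx 2.0086$)
$\frac{-278 - 6}{-246 - 481} + Q n = \frac{-278 - 6}{-246 - 481} + \frac{233}{116} \cdot 346 = - \frac{284}{-727} + \frac{40309}{58} = \left(-284\right) \left(- \frac{1}{727}\right) + \frac{40309}{58} = \frac{284}{727} + \frac{40309}{58} = \frac{29321115}{42166}$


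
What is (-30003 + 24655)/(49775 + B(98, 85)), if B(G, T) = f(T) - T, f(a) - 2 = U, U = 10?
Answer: -2674/24851 ≈ -0.10760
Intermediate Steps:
f(a) = 12 (f(a) = 2 + 10 = 12)
B(G, T) = 12 - T
(-30003 + 24655)/(49775 + B(98, 85)) = (-30003 + 24655)/(49775 + (12 - 1*85)) = -5348/(49775 + (12 - 85)) = -5348/(49775 - 73) = -5348/49702 = -5348*1/49702 = -2674/24851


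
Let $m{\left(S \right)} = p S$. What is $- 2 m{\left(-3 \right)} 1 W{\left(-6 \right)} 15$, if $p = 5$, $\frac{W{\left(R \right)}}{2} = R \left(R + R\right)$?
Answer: $64800$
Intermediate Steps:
$W{\left(R \right)} = 4 R^{2}$ ($W{\left(R \right)} = 2 R \left(R + R\right) = 2 R 2 R = 2 \cdot 2 R^{2} = 4 R^{2}$)
$m{\left(S \right)} = 5 S$
$- 2 m{\left(-3 \right)} 1 W{\left(-6 \right)} 15 = - 2 \cdot 5 \left(-3\right) 1 \cdot 4 \left(-6\right)^{2} \cdot 15 = \left(-2\right) \left(-15\right) 1 \cdot 4 \cdot 36 \cdot 15 = 30 \cdot 1 \cdot 144 \cdot 15 = 30 \cdot 144 \cdot 15 = 4320 \cdot 15 = 64800$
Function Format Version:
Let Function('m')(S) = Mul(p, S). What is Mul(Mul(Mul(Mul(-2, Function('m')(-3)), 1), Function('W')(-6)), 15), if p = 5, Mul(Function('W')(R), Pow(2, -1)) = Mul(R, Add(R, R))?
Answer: 64800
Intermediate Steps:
Function('W')(R) = Mul(4, Pow(R, 2)) (Function('W')(R) = Mul(2, Mul(R, Add(R, R))) = Mul(2, Mul(R, Mul(2, R))) = Mul(2, Mul(2, Pow(R, 2))) = Mul(4, Pow(R, 2)))
Function('m')(S) = Mul(5, S)
Mul(Mul(Mul(Mul(-2, Function('m')(-3)), 1), Function('W')(-6)), 15) = Mul(Mul(Mul(Mul(-2, Mul(5, -3)), 1), Mul(4, Pow(-6, 2))), 15) = Mul(Mul(Mul(Mul(-2, -15), 1), Mul(4, 36)), 15) = Mul(Mul(Mul(30, 1), 144), 15) = Mul(Mul(30, 144), 15) = Mul(4320, 15) = 64800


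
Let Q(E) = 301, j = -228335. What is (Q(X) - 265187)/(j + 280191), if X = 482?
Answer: -132443/25928 ≈ -5.1081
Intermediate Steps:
(Q(X) - 265187)/(j + 280191) = (301 - 265187)/(-228335 + 280191) = -264886/51856 = -264886*1/51856 = -132443/25928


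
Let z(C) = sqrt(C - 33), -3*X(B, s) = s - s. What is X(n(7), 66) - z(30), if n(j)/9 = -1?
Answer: -I*sqrt(3) ≈ -1.732*I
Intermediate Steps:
n(j) = -9 (n(j) = 9*(-1) = -9)
X(B, s) = 0 (X(B, s) = -(s - s)/3 = -1/3*0 = 0)
z(C) = sqrt(-33 + C)
X(n(7), 66) - z(30) = 0 - sqrt(-33 + 30) = 0 - sqrt(-3) = 0 - I*sqrt(3) = -I*sqrt(3)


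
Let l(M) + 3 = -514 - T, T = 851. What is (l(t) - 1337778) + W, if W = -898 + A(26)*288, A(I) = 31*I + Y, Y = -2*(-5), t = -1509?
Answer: -1105036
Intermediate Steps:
Y = 10
A(I) = 10 + 31*I (A(I) = 31*I + 10 = 10 + 31*I)
l(M) = -1368 (l(M) = -3 + (-514 - 1*851) = -3 + (-514 - 851) = -3 - 1365 = -1368)
W = 234110 (W = -898 + (10 + 31*26)*288 = -898 + (10 + 806)*288 = -898 + 816*288 = -898 + 235008 = 234110)
(l(t) - 1337778) + W = (-1368 - 1337778) + 234110 = -1339146 + 234110 = -1105036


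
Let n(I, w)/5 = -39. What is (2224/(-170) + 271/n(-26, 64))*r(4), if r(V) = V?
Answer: -38380/663 ≈ -57.888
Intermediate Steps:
n(I, w) = -195 (n(I, w) = 5*(-39) = -195)
(2224/(-170) + 271/n(-26, 64))*r(4) = (2224/(-170) + 271/(-195))*4 = (2224*(-1/170) + 271*(-1/195))*4 = (-1112/85 - 271/195)*4 = -9595/663*4 = -38380/663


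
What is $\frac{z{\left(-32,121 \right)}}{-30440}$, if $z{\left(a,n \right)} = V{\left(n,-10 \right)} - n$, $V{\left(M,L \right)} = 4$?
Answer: $\frac{117}{30440} \approx 0.0038436$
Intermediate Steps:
$z{\left(a,n \right)} = 4 - n$
$\frac{z{\left(-32,121 \right)}}{-30440} = \frac{4 - 121}{-30440} = \left(4 - 121\right) \left(- \frac{1}{30440}\right) = \left(-117\right) \left(- \frac{1}{30440}\right) = \frac{117}{30440}$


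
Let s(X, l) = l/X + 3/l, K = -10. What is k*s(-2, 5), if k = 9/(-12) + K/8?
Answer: 19/5 ≈ 3.8000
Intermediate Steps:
s(X, l) = 3/l + l/X
k = -2 (k = 9/(-12) - 10/8 = 9*(-1/12) - 10*⅛ = -¾ - 5/4 = -2)
k*s(-2, 5) = -2*(3/5 + 5/(-2)) = -2*(3*(⅕) + 5*(-½)) = -2*(⅗ - 5/2) = -2*(-19/10) = 19/5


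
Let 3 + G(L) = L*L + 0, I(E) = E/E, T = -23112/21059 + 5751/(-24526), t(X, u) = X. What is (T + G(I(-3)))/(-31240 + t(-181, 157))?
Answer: 1720941289/16228727621314 ≈ 0.00010604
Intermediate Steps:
T = -687955221/516493034 (T = -23112*1/21059 + 5751*(-1/24526) = -23112/21059 - 5751/24526 = -687955221/516493034 ≈ -1.3320)
I(E) = 1
G(L) = -3 + L² (G(L) = -3 + (L*L + 0) = -3 + (L² + 0) = -3 + L²)
(T + G(I(-3)))/(-31240 + t(-181, 157)) = (-687955221/516493034 + (-3 + 1²))/(-31240 - 181) = (-687955221/516493034 + (-3 + 1))/(-31421) = (-687955221/516493034 - 2)*(-1/31421) = -1720941289/516493034*(-1/31421) = 1720941289/16228727621314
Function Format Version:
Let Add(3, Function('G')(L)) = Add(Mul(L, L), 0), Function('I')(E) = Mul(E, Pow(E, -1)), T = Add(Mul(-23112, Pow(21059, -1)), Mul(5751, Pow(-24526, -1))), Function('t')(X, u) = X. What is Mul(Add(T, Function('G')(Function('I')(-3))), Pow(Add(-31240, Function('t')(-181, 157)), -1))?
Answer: Rational(1720941289, 16228727621314) ≈ 0.00010604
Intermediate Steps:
T = Rational(-687955221, 516493034) (T = Add(Mul(-23112, Rational(1, 21059)), Mul(5751, Rational(-1, 24526))) = Add(Rational(-23112, 21059), Rational(-5751, 24526)) = Rational(-687955221, 516493034) ≈ -1.3320)
Function('I')(E) = 1
Function('G')(L) = Add(-3, Pow(L, 2)) (Function('G')(L) = Add(-3, Add(Mul(L, L), 0)) = Add(-3, Add(Pow(L, 2), 0)) = Add(-3, Pow(L, 2)))
Mul(Add(T, Function('G')(Function('I')(-3))), Pow(Add(-31240, Function('t')(-181, 157)), -1)) = Mul(Add(Rational(-687955221, 516493034), Add(-3, Pow(1, 2))), Pow(Add(-31240, -181), -1)) = Mul(Add(Rational(-687955221, 516493034), Add(-3, 1)), Pow(-31421, -1)) = Mul(Add(Rational(-687955221, 516493034), -2), Rational(-1, 31421)) = Mul(Rational(-1720941289, 516493034), Rational(-1, 31421)) = Rational(1720941289, 16228727621314)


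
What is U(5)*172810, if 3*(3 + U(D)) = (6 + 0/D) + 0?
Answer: -172810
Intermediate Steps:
U(D) = -1 (U(D) = -3 + ((6 + 0/D) + 0)/3 = -3 + ((6 + 0) + 0)/3 = -3 + (6 + 0)/3 = -3 + (1/3)*6 = -3 + 2 = -1)
U(5)*172810 = -1*172810 = -172810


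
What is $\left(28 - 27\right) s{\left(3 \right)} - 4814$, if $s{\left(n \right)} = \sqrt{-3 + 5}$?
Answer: $-4814 + \sqrt{2} \approx -4812.6$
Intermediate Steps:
$s{\left(n \right)} = \sqrt{2}$
$\left(28 - 27\right) s{\left(3 \right)} - 4814 = \left(28 - 27\right) \sqrt{2} - 4814 = 1 \sqrt{2} - 4814 = \sqrt{2} - 4814 = -4814 + \sqrt{2}$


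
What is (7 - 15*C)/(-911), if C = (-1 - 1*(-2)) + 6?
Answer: 98/911 ≈ 0.10757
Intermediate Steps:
C = 7 (C = (-1 + 2) + 6 = 1 + 6 = 7)
(7 - 15*C)/(-911) = (7 - 15*7)/(-911) = (7 - 105)*(-1/911) = -98*(-1/911) = 98/911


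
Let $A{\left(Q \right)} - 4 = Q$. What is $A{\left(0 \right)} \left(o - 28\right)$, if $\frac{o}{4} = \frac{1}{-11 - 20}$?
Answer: $- \frac{3488}{31} \approx -112.52$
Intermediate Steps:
$o = - \frac{4}{31}$ ($o = \frac{4}{-11 - 20} = \frac{4}{-31} = 4 \left(- \frac{1}{31}\right) = - \frac{4}{31} \approx -0.12903$)
$A{\left(Q \right)} = 4 + Q$
$A{\left(0 \right)} \left(o - 28\right) = \left(4 + 0\right) \left(- \frac{4}{31} - 28\right) = 4 \left(- \frac{872}{31}\right) = - \frac{3488}{31}$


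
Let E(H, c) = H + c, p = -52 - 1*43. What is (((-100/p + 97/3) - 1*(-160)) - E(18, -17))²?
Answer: 120253156/3249 ≈ 37012.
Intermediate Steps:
p = -95 (p = -52 - 43 = -95)
(((-100/p + 97/3) - 1*(-160)) - E(18, -17))² = (((-100/(-95) + 97/3) - 1*(-160)) - (18 - 17))² = (((-100*(-1/95) + 97*(⅓)) + 160) - 1*1)² = (((20/19 + 97/3) + 160) - 1)² = ((1903/57 + 160) - 1)² = (11023/57 - 1)² = (10966/57)² = 120253156/3249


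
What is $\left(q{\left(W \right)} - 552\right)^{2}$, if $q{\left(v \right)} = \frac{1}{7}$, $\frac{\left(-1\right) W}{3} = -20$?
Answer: $\frac{14922769}{49} \approx 3.0455 \cdot 10^{5}$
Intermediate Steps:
$W = 60$ ($W = \left(-3\right) \left(-20\right) = 60$)
$q{\left(v \right)} = \frac{1}{7}$
$\left(q{\left(W \right)} - 552\right)^{2} = \left(\frac{1}{7} - 552\right)^{2} = \left(- \frac{3863}{7}\right)^{2} = \frac{14922769}{49}$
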